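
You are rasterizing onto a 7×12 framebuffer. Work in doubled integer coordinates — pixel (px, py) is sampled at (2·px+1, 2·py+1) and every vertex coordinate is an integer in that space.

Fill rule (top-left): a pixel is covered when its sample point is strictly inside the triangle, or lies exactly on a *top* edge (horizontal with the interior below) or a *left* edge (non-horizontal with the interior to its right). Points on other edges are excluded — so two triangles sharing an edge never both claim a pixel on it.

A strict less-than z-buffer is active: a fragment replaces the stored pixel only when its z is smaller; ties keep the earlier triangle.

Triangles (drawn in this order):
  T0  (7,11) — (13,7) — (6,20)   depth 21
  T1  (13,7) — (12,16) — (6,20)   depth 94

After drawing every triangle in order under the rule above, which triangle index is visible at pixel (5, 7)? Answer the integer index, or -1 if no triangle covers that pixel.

T0:
  2·area = 50
  edge (7, 11)→(13, 7): d=(6,-4) top-left  bias=+0
  edge (13, 7)→(6, 20): d=(-7,13) right/bottom  bias=-1
  edge (6, 20)→(7, 11): d=(1,-9) top-left  bias=+0
    (6,3)@(13, 7): e=[0,0,50] → ·  [on edge]
    (5,4)@(11, 9): e=[4,12,34] → █
    (6,4)@(13, 9): e=[12,-14,52] → ·
    (3,5)@(7, 11): e=[0,50,0] → █  [on edge]
    (4,5)@(9, 11): e=[8,24,18] → █
    (5,5)@(11, 11): e=[16,-2,36] → ·
    (3,6)@(7, 13): e=[12,36,2] → █
    (5,6)@(11, 13): e=[28,-16,38] → ·
    (0,7)@(1, 15): e=[0,100,-50] → ·  [on edge]
    (3,7)@(7, 15): e=[24,22,4] → █
    (4,7)@(9, 15): e=[32,-4,22] → ·
    (3,8)@(7, 17): e=[36,8,6] → █
  covered (7 px):
    · · · · · · ·
    · · · · · · ·
    · · · · · · ·
    · · · · · · ·
    · · · · · █ ·
    · · · █ █ · ·
    · · · █ █ · ·
    · · · █ · · ·
    · · · █ · · ·
    · · · · · · ·
    · · · · · · ·
    · · · · · · ·
T1:
  2·area = 50
  edge (13, 7)→(12, 16): d=(-1,9) right/bottom  bias=-1
  edge (12, 16)→(6, 20): d=(-6,4) right/bottom  bias=-1
  edge (6, 20)→(13, 7): d=(7,-13) top-left  bias=+0
    (6,3)@(13, 7): e=[0,50,0] → ·  [on edge]
    (5,5)@(11, 11): e=[14,34,2] → █
    (6,5)@(13, 11): e=[-4,26,28] → ·
    (5,6)@(11, 13): e=[12,22,16] → █
    (6,6)@(13, 13): e=[-6,14,42] → ·
    (4,7)@(9, 15): e=[28,18,4] → █
    (6,7)@(13, 15): e=[-8,2,56] → ·
    (4,8)@(9, 17): e=[26,6,18] → █
    (5,8)@(11, 17): e=[8,-2,44] → ·
    (3,9)@(7, 19): e=[42,2,6] → █
    (4,9)@(9, 19): e=[24,-6,32] → ·
    (3,10)@(7, 21): e=[40,-10,20] → ·
  covered (6 px):
    · · · · · · ·
    · · · · · · ·
    · · · · · · ·
    · · · · · · ·
    · · · · · · ·
    · · · · · █ ·
    · · · · · █ ·
    · · · · █ █ ·
    · · · · █ · ·
    · · · █ · · ·
    · · · · · · ·
    · · · · · · ·

Z-buffer (winner per pixel, '.' = empty):
  . . . . . . .
  . . . . . . .
  . . . . . . .
  . . . . . . .
  . . . . . 0 .
  . . . 0 0 1 .
  . . . 0 0 1 .
  . . . 0 1 1 .
  . . . 0 1 . .
  . . . 1 . . .
  . . . . . . .
  . . . . . . .

Final: 1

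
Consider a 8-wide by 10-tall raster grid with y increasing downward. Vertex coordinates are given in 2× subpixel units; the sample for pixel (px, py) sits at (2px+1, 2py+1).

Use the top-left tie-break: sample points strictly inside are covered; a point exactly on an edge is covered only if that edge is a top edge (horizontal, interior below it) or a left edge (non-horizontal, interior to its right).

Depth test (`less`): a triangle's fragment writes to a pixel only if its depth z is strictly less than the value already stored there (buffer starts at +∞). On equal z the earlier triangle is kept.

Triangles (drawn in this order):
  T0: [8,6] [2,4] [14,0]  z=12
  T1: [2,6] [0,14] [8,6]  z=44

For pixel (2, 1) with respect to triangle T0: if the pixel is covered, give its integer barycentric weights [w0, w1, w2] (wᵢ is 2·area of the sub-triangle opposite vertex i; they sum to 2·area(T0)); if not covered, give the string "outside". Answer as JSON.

T0:
  2·area = 48
  edge (8, 6)→(2, 4): d=(-6,-2) top-left  bias=+0
  edge (2, 4)→(14, 0): d=(12,-4) top-left  bias=+0
  edge (14, 0)→(8, 6): d=(-6,6) right/bottom  bias=-1
    (5,0)@(11, 1): e=[36,0,12] → #  [on edge]
    (6,0)@(13, 1): e=[40,8,0] → ·  [on edge]
    (2,1)@(5, 3): e=[12,0,36] → #  [on edge]
    (3,1)@(7, 3): e=[16,8,24] → #
    (4,1)@(9, 3): e=[20,16,12] → #
    (5,1)@(11, 3): e=[24,24,0] → ·  [on edge]
    (2,2)@(5, 5): e=[0,24,24] → #  [on edge]
    (4,2)@(9, 5): e=[8,40,0] → ·  [on edge]
    (2,3)@(5, 7): e=[-12,48,12] → ·
    (3,3)@(7, 7): e=[-8,56,0] → ·  [on edge]
    (5,3)@(11, 7): e=[0,72,-24] → ·  [on edge]
    (2,4)@(5, 9): e=[-24,72,0] → ·  [on edge]
    (1,5)@(3, 11): e=[-40,88,0] → ·  [on edge]
    (0,6)@(1, 13): e=[-56,104,0] → ·  [on edge]
  covered (6 px):
    · · · · · # · ·
    · · # # # · · ·
    · · # # · · · ·
    · · · · · · · ·
    · · · · · · · ·
    · · · · · · · ·
    · · · · · · · ·
    · · · · · · · ·
    · · · · · · · ·
    · · · · · · · ·
T1:
  2·area = 48  (B↔C swapped to make it positive)
  edge (2, 6)→(8, 6): d=(6,0) top-left  bias=+0
  edge (8, 6)→(0, 14): d=(-8,8) right/bottom  bias=-1
  edge (0, 14)→(2, 6): d=(2,-8) top-left  bias=+0
    (6,0)@(13, 1): e=[-30,0,78] → ·  [on edge]
    (5,1)@(11, 3): e=[-18,0,66] → ·  [on edge]
    (4,2)@(9, 5): e=[-6,0,54] → ·  [on edge]
    (1,3)@(3, 7): e=[6,32,10] → #
    (2,3)@(5, 7): e=[6,16,26] → #
    (3,3)@(7, 7): e=[6,0,42] → ·  [on edge]
    (1,4)@(3, 9): e=[18,16,14] → #
    (2,4)@(5, 9): e=[18,0,30] → ·  [on edge]
    (0,5)@(1, 11): e=[30,16,2] → #
    (1,5)@(3, 11): e=[30,0,18] → ·  [on edge]
    (0,6)@(1, 13): e=[42,0,6] → ·  [on edge]
  covered (4 px):
    · · · · · · · ·
    · · · · · · · ·
    · · · · · · · ·
    · # # · · · · ·
    · # · · · · · ·
    # · · · · · · ·
    · · · · · · · ·
    · · · · · · · ·
    · · · · · · · ·
    · · · · · · · ·

Final: [0,36,12]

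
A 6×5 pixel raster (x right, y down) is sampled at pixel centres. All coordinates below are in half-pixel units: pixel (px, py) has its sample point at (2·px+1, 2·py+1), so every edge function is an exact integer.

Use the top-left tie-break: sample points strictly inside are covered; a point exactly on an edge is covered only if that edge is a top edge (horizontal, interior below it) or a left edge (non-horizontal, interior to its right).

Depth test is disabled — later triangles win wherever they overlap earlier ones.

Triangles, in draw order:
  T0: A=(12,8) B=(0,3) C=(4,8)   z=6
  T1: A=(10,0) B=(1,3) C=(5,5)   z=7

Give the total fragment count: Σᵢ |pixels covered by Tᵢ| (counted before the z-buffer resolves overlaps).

T0:
  2·area = 40  (B↔C swapped to make it positive)
  edge (12, 8)→(4, 8): d=(-8,0) right/bottom  bias=-1
  edge (4, 8)→(0, 3): d=(-4,-5) top-left  bias=+0
  edge (0, 3)→(12, 8): d=(12,5) right/bottom  bias=-1
    (1,2)@(3, 5): e=[24,7,9] → X
    (2,2)@(5, 5): e=[24,17,-1] → .
    (1,3)@(3, 7): e=[8,-1,33] → .
    (2,3)@(5, 7): e=[8,9,23] → X
    (3,3)@(7, 7): e=[8,19,13] → X
    (4,3)@(9, 7): e=[8,29,3] → X
    (5,3)@(11, 7): e=[8,39,-7] → .
    (2,4)@(5, 9): e=[-8,1,47] → .
    (3,4)@(7, 9): e=[-8,11,37] → .
    (4,4)@(9, 9): e=[-8,21,27] → .
  covered (4 px):
    . . . . . .
    . . . . . .
    . X . . . .
    . . X X X .
    . . . . . .
T1:
  2·area = 30  (B↔C swapped to make it positive)
  edge (10, 0)→(5, 5): d=(-5,5) right/bottom  bias=-1
  edge (5, 5)→(1, 3): d=(-4,-2) top-left  bias=+0
  edge (1, 3)→(10, 0): d=(9,-3) top-left  bias=+0
    (3,0)@(7, 1): e=[10,20,0] → X  [on edge]
    (4,0)@(9, 1): e=[0,24,6] → .  [on edge]
    (0,1)@(1, 3): e=[30,0,0] → X  [on edge]
    (1,1)@(3, 3): e=[20,4,6] → X
    (2,1)@(5, 3): e=[10,8,12] → X
    (3,1)@(7, 3): e=[0,12,18] → .  [on edge]
    (0,2)@(1, 5): e=[20,-8,18] → .
    (1,2)@(3, 5): e=[10,-4,24] → .
    (2,2)@(5, 5): e=[0,0,30] → .  [on edge]
    (1,3)@(3, 7): e=[0,-12,42] → .  [on edge]
    (4,3)@(9, 7): e=[-30,0,60] → .  [on edge]
    (0,4)@(1, 9): e=[0,-24,54] → .  [on edge]
  covered (4 px):
    . . . X . .
    X X X . . .
    . . . . . .
    . . . . . .
    . . . . . .

Final: 8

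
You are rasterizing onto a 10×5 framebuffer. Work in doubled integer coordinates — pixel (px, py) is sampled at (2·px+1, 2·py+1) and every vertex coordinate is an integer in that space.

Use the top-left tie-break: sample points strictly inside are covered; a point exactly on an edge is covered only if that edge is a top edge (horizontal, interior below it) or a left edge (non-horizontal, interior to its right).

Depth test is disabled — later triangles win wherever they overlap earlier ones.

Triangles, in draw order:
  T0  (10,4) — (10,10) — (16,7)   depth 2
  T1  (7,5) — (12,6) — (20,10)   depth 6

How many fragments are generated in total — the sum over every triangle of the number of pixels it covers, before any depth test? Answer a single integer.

T0:
  2·area = 36  (B↔C swapped to make it positive)
  edge (10, 4)→(16, 7): d=(6,3) right/bottom  bias=-1
  edge (16, 7)→(10, 10): d=(-6,3) right/bottom  bias=-1
  edge (10, 10)→(10, 4): d=(0,-6) top-left  bias=+0
    (5,2)@(11, 5): e=[3,27,6] → #
    (6,2)@(13, 5): e=[-3,21,18] → ·
    (5,3)@(11, 7): e=[15,15,6] → #
    (6,3)@(13, 7): e=[9,9,18] → #
    (7,3)@(15, 7): e=[3,3,30] → #
    (8,3)@(17, 7): e=[-3,-3,42] → ·
    (5,4)@(11, 9): e=[27,3,6] → #
    (6,4)@(13, 9): e=[21,-3,18] → ·
    (7,4)@(15, 9): e=[15,-9,30] → ·
  covered (5 px):
    · · · · · · · · · ·
    · · · · · · · · · ·
    · · · · · # · · · ·
    · · · · · # # # · ·
    · · · · · # · · · ·
T1:
  2·area = 12
  edge (7, 5)→(12, 6): d=(5,1) right/bottom  bias=-1
  edge (12, 6)→(20, 10): d=(8,4) right/bottom  bias=-1
  edge (20, 10)→(7, 5): d=(-13,-5) top-left  bias=+0
    (3,2)@(7, 5): e=[0,12,0] → ·  [on edge]
    (6,3)@(13, 7): e=[4,4,4] → #
    (7,3)@(15, 7): e=[2,-4,14] → ·
    (8,3)@(17, 7): e=[0,-12,24] → ·  [on edge]
    (6,4)@(13, 9): e=[14,20,-22] → ·
  covered (1 px):
    · · · · · · · · · ·
    · · · · · · · · · ·
    · · · · · · · · · ·
    · · · · · · # · · ·
    · · · · · · · · · ·

Final: 6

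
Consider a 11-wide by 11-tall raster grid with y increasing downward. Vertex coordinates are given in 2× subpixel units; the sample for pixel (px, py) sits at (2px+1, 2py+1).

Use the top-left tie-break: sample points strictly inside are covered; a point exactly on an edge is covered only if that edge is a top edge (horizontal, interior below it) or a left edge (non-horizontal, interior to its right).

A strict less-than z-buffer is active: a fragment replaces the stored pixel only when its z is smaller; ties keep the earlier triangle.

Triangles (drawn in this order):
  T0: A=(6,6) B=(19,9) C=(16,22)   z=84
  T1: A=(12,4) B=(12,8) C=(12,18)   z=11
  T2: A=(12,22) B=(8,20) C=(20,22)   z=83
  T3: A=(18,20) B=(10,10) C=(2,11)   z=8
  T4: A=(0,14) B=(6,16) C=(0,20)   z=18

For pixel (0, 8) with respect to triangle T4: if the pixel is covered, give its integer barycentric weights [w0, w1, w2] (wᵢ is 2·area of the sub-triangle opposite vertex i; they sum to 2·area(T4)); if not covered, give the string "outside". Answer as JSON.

T0:
  2·area = 178
  edge (6, 6)→(19, 9): d=(13,3) right/bottom  bias=-1
  edge (19, 9)→(16, 22): d=(-3,13) right/bottom  bias=-1
  edge (16, 22)→(6, 6): d=(-10,-16) top-left  bias=+0
    (3,3)@(7, 7): e=[10,162,6] → X
    (4,3)@(9, 7): e=[4,136,38] → X
    (5,3)@(11, 7): e=[-2,110,70] → .
    (3,4)@(7, 9): e=[36,156,-14] → .
    (4,4)@(9, 9): e=[30,130,18] → X
    (5,4)@(11, 9): e=[24,104,50] → X
    (6,4)@(13, 9): e=[18,78,82] → X
    (7,4)@(15, 9): e=[12,52,114] → X
    (8,4)@(17, 9): e=[6,26,146] → X
    (9,4)@(19, 9): e=[0,0,178] → .  [on edge]
    (4,5)@(9, 11): e=[56,124,-2] → .
    (5,5)@(11, 11): e=[50,98,30] → X
  covered (22 px):
    . . . . . . . . . . .
    . . . . . . . . . . .
    . . . . . . . . . . .
    . . . X X . . . . . .
    . . . . X X X X X . .
    . . . . . X X X X . .
    . . . . . X X X X . .
    . . . . . . X X X . .
    . . . . . . X X X . .
    . . . . . . . X . . .
    . . . . . . . . . . .
T1:
  degenerate (2·area = 0) — covers nothing
T2:
  2·area = 16
  edge (12, 22)→(8, 20): d=(-4,-2) top-left  bias=+0
  edge (8, 20)→(20, 22): d=(12,2) right/bottom  bias=-1
  edge (20, 22)→(12, 22): d=(-8,0) right/bottom  bias=-1
    (5,10)@(11, 21): e=[2,6,8] → X
    (6,10)@(13, 21): e=[6,2,8] → X
    (7,10)@(15, 21): e=[10,-2,8] → .
  covered (2 px):
    . . . . . . . . . . .
    . . . . . . . . . . .
    . . . . . . . . . . .
    . . . . . . . . . . .
    . . . . . . . . . . .
    . . . . . . . . . . .
    . . . . . . . . . . .
    . . . . . . . . . . .
    . . . . . . . . . . .
    . . . . . . . . . . .
    . . . . . X X . . . .
T3:
  2·area = 88  (B↔C swapped to make it positive)
  edge (18, 20)→(2, 11): d=(-16,-9) top-left  bias=+0
  edge (2, 11)→(10, 10): d=(8,-1) top-left  bias=+0
  edge (10, 10)→(18, 20): d=(8,10) right/bottom  bias=-1
    (1,5)@(3, 11): e=[9,1,78] → X
    (2,5)@(5, 11): e=[27,3,58] → X
    (3,5)@(7, 11): e=[45,5,38] → X
    (4,5)@(9, 11): e=[63,7,18] → X
    (5,5)@(11, 11): e=[81,9,-2] → .
    (1,6)@(3, 13): e=[-23,17,94] → .
    (2,6)@(5, 13): e=[-5,19,74] → .
    (3,6)@(7, 13): e=[13,21,54] → X
    (5,6)@(11, 13): e=[49,25,14] → X
    (6,6)@(13, 13): e=[67,27,-6] → .
    (3,7)@(7, 15): e=[-19,37,70] → .
    (4,7)@(9, 15): e=[-1,39,50] → .
  covered (12 px):
    . . . . . . . . . . .
    . . . . . . . . . . .
    . . . . . . . . . . .
    . . . . . . . . . . .
    . . . . . . . . . . .
    . X X X X . . . . . .
    . . . X X X . . . . .
    . . . . . X X . . . .
    . . . . . . X X . . .
    . . . . . . . . X . .
    . . . . . . . . . . .
T4:
  2·area = 36
  edge (0, 14)→(6, 16): d=(6,2) right/bottom  bias=-1
  edge (6, 16)→(0, 20): d=(-6,4) right/bottom  bias=-1
  edge (0, 20)→(0, 14): d=(0,-6) top-left  bias=+0
    (0,7)@(1, 15): e=[4,26,6] → X
    (1,7)@(3, 15): e=[0,18,18] → .  [on edge]
    (0,8)@(1, 17): e=[16,14,6] → X
    (1,8)@(3, 17): e=[12,6,18] → X
    (2,8)@(5, 17): e=[8,-2,30] → .
    (4,8)@(9, 17): e=[0,-18,54] → .  [on edge]
    (0,9)@(1, 19): e=[28,2,6] → X
    (1,9)@(3, 19): e=[24,-6,18] → .
    (7,9)@(15, 19): e=[0,-54,90] → .  [on edge]
    (0,10)@(1, 21): e=[40,-10,6] → .
    (10,10)@(21, 21): e=[0,-90,126] → .  [on edge]
  covered (4 px):
    . . . . . . . . . . .
    . . . . . . . . . . .
    . . . . . . . . . . .
    . . . . . . . . . . .
    . . . . . . . . . . .
    . . . . . . . . . . .
    . . . . . . . . . . .
    X . . . . . . . . . .
    X X . . . . . . . . .
    X . . . . . . . . . .
    . . . . . . . . . . .

Answer: [14,6,16]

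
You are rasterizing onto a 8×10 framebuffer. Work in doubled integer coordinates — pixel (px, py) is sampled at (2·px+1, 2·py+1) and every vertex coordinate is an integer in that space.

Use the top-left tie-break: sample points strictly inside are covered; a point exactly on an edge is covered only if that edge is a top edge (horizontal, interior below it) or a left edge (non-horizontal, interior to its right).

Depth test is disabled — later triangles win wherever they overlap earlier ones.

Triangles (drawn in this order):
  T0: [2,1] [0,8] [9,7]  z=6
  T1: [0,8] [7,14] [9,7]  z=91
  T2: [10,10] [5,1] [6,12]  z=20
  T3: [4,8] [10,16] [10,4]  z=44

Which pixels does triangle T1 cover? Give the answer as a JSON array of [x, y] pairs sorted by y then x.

T0:
  2·area = 61  (B↔C swapped to make it positive)
  edge (2, 1)→(9, 7): d=(7,6) right/bottom  bias=-1
  edge (9, 7)→(0, 8): d=(-9,1) right/bottom  bias=-1
  edge (0, 8)→(2, 1): d=(2,-7) top-left  bias=+0
    (1,1)@(3, 3): e=[8,42,11] → █
    (2,1)@(5, 3): e=[-4,40,25] → ·
    (0,2)@(1, 5): e=[34,26,1] → █
    (2,2)@(5, 5): e=[10,22,29] → █
    (3,2)@(7, 5): e=[-2,20,43] → ·
    (0,3)@(1, 7): e=[48,8,5] → █
    (3,3)@(7, 7): e=[12,2,47] → █
    (4,3)@(9, 7): e=[0,0,61] → ·  [on edge]
    (0,4)@(1, 9): e=[62,-10,9] → ·
    (1,4)@(3, 9): e=[50,-12,23] → ·
    (2,4)@(5, 9): e=[38,-14,37] → ·
    (3,4)@(7, 9): e=[26,-16,51] → ·
  covered (8 px):
    · · · · · · · ·
    · █ · · · · · ·
    █ █ █ · · · · ·
    █ █ █ █ · · · ·
    · · · · · · · ·
    · · · · · · · ·
    · · · · · · · ·
    · · · · · · · ·
    · · · · · · · ·
    · · · · · · · ·
T1:
  2·area = 61  (B↔C swapped to make it positive)
  edge (0, 8)→(9, 7): d=(9,-1) top-left  bias=+0
  edge (9, 7)→(7, 14): d=(-2,7) right/bottom  bias=-1
  edge (7, 14)→(0, 8): d=(-7,-6) top-left  bias=+0
    (4,3)@(9, 7): e=[0,0,61] → ·  [on edge]
    (1,4)@(3, 9): e=[12,38,11] → █
    (2,4)@(5, 9): e=[14,24,23] → █
    (3,4)@(7, 9): e=[16,10,35] → █
    (4,4)@(9, 9): e=[18,-4,47] → ·
    (1,5)@(3, 11): e=[30,34,-3] → ·
    (2,5)@(5, 11): e=[32,20,9] → █
    (4,5)@(9, 11): e=[36,-8,33] → ·
    (2,6)@(5, 13): e=[50,16,-5] → ·
    (3,6)@(7, 13): e=[52,2,7] → █
    (4,6)@(9, 13): e=[54,-12,19] → ·
    (3,7)@(7, 15): e=[70,-2,-7] → ·
  covered (6 px):
    · · · · · · · ·
    · · · · · · · ·
    · · · · · · · ·
    · · · · · · · ·
    · █ █ █ · · · ·
    · · █ █ · · · ·
    · · · █ · · · ·
    · · · · · · · ·
    · · · · · · · ·
    · · · · · · · ·
T2:
  2·area = 46  (B↔C swapped to make it positive)
  edge (10, 10)→(6, 12): d=(-4,2) right/bottom  bias=-1
  edge (6, 12)→(5, 1): d=(-1,-11) top-left  bias=+0
  edge (5, 1)→(10, 10): d=(5,9) right/bottom  bias=-1
    (2,0)@(5, 1): e=[46,0,0] → ·  [on edge]
    (3,2)@(7, 5): e=[26,18,2] → █
    (4,2)@(9, 5): e=[22,40,-16] → ·
    (3,3)@(7, 7): e=[18,16,12] → █
    (4,3)@(9, 7): e=[14,38,-6] → ·
    (3,4)@(7, 9): e=[10,14,22] → █
    (4,4)@(9, 9): e=[6,36,4] → █
    (5,4)@(11, 9): e=[2,58,-14] → ·
    (3,5)@(7, 11): e=[2,12,32] → █
    (4,5)@(9, 11): e=[-2,34,14] → ·
    (3,6)@(7, 13): e=[-6,10,42] → ·
    (7,9)@(15, 19): e=[-46,92,0] → ·  [on edge]
  covered (5 px):
    · · · · · · · ·
    · · · · · · · ·
    · · · █ · · · ·
    · · · █ · · · ·
    · · · █ █ · · ·
    · · · █ · · · ·
    · · · · · · · ·
    · · · · · · · ·
    · · · · · · · ·
    · · · · · · · ·
T3:
  2·area = 72  (B↔C swapped to make it positive)
  edge (4, 8)→(10, 4): d=(6,-4) top-left  bias=+0
  edge (10, 4)→(10, 16): d=(0,12) right/bottom  bias=-1
  edge (10, 16)→(4, 8): d=(-6,-8) top-left  bias=+0
    (4,2)@(9, 5): e=[2,12,58] → █
    (5,2)@(11, 5): e=[10,-12,74] → ·
    (3,3)@(7, 7): e=[6,36,30] → █
    (5,3)@(11, 7): e=[22,-12,62] → ·
    (2,4)@(5, 9): e=[10,60,2] → █
    (5,4)@(11, 9): e=[34,-12,50] → ·
    (2,5)@(5, 11): e=[22,60,-10] → ·
    (3,5)@(7, 11): e=[30,36,6] → █
    (5,5)@(11, 11): e=[46,-12,38] → ·
    (3,6)@(7, 13): e=[42,36,-6] → ·
    (4,6)@(9, 13): e=[50,12,10] → █
    (5,6)@(11, 13): e=[58,-12,26] → ·
  covered (9 px):
    · · · · · · · ·
    · · · · · · · ·
    · · · · █ · · ·
    · · · █ █ · · ·
    · · █ █ █ · · ·
    · · · █ █ · · ·
    · · · · █ · · ·
    · · · · · · · ·
    · · · · · · · ·
    · · · · · · · ·

Result: [[1,4],[2,4],[3,4],[2,5],[3,5],[3,6]]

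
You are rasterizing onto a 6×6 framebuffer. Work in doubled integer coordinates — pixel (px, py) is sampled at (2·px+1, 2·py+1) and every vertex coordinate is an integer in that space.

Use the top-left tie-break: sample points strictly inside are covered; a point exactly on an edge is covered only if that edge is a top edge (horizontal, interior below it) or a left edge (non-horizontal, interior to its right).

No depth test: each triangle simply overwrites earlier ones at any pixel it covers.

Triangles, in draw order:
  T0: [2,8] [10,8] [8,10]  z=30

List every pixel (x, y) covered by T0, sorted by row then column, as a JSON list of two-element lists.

T0:
  2·area = 16
  edge (2, 8)→(10, 8): d=(8,0) top-left  bias=+0
  edge (10, 8)→(8, 10): d=(-2,2) right/bottom  bias=-1
  edge (8, 10)→(2, 8): d=(-6,-2) top-left  bias=+0
    (5,3)@(11, 7): e=[-8,0,24] → ·  [on edge]
    (2,4)@(5, 9): e=[8,8,0] → #  [on edge]
    (3,4)@(7, 9): e=[8,4,4] → #
    (4,4)@(9, 9): e=[8,0,8] → ·  [on edge]
    (2,5)@(5, 11): e=[24,4,-12] → ·
    (3,5)@(7, 11): e=[24,0,-8] → ·  [on edge]
    (5,5)@(11, 11): e=[24,-8,0] → ·  [on edge]
  covered (2 px):
    · · · · · ·
    · · · · · ·
    · · · · · ·
    · · · · · ·
    · · # # · ·
    · · · · · ·

Result: [[2,4],[3,4]]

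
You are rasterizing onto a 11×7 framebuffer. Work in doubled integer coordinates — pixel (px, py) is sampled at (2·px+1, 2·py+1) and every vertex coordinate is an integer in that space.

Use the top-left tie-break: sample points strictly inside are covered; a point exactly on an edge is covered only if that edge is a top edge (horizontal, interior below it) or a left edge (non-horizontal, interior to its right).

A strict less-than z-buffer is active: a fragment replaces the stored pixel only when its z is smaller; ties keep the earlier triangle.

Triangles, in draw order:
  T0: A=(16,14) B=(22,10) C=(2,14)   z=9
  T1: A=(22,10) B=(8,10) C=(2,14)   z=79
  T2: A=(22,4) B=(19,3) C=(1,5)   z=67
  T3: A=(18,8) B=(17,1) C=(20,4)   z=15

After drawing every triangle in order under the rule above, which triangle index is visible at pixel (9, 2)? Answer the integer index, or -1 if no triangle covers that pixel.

T0:
  2·area = 56  (B↔C swapped to make it positive)
  edge (16, 14)→(2, 14): d=(-14,0) right/bottom  bias=-1
  edge (2, 14)→(22, 10): d=(20,-4) top-left  bias=+0
  edge (22, 10)→(16, 14): d=(-6,4) right/bottom  bias=-1
    (8,5)@(17, 11): e=[42,0,14] → #  [on edge]
    (9,5)@(19, 11): e=[42,8,6] → #
    (10,5)@(21, 11): e=[42,16,-2] → ·
    (3,6)@(7, 13): e=[14,0,42] → #  [on edge]
    (4,6)@(9, 13): e=[14,8,34] → #
    (5,6)@(11, 13): e=[14,16,26] → #
    (6,6)@(13, 13): e=[14,24,18] → #
    (7,6)@(15, 13): e=[14,32,10] → #
    (9,6)@(19, 13): e=[14,48,-6] → ·
  covered (8 px):
    · · · · · · · · · · ·
    · · · · · · · · · · ·
    · · · · · · · · · · ·
    · · · · · · · · · · ·
    · · · · · · · · · · ·
    · · · · · · · · # # ·
    · · · # # # # # # · ·
T1:
  2·area = 56  (B↔C swapped to make it positive)
  edge (22, 10)→(2, 14): d=(-20,4) right/bottom  bias=-1
  edge (2, 14)→(8, 10): d=(6,-4) top-left  bias=+0
  edge (8, 10)→(22, 10): d=(14,0) top-left  bias=+0
    (3,5)@(7, 11): e=[40,2,14] → #
    (4,5)@(9, 11): e=[32,10,14] → #
    (5,5)@(11, 11): e=[24,18,14] → #
    (6,5)@(13, 11): e=[16,26,14] → #
    (7,5)@(15, 11): e=[8,34,14] → #
    (8,5)@(17, 11): e=[0,42,14] → ·  [on edge]
    (2,6)@(5, 13): e=[8,6,42] → #
    (3,6)@(7, 13): e=[0,14,42] → ·  [on edge]
    (4,6)@(9, 13): e=[-8,22,42] → ·
    (5,6)@(11, 13): e=[-16,30,42] → ·
    (6,6)@(13, 13): e=[-24,38,42] → ·
    (7,6)@(15, 13): e=[-32,46,42] → ·
  covered (6 px):
    · · · · · · · · · · ·
    · · · · · · · · · · ·
    · · · · · · · · · · ·
    · · · · · · · · · · ·
    · · · · · · · · · · ·
    · · · # # # # # · · ·
    · · # · · · · · · · ·
T2:
  2·area = 24  (B↔C swapped to make it positive)
  edge (22, 4)→(1, 5): d=(-21,1) right/bottom  bias=-1
  edge (1, 5)→(19, 3): d=(18,-2) top-left  bias=+0
  edge (19, 3)→(22, 4): d=(3,1) right/bottom  bias=-1
    (6,0)@(13, 1): e=[72,-48,0] → ·  [on edge]
    (9,1)@(19, 3): e=[24,0,0] → ·  [on edge]
    (0,2)@(1, 5): e=[0,0,24] → ·  [on edge]
  covered (0 px):
    · · · · · · · · · · ·
    · · · · · · · · · · ·
    · · · · · · · · · · ·
    · · · · · · · · · · ·
    · · · · · · · · · · ·
    · · · · · · · · · · ·
    · · · · · · · · · · ·
T3:
  2·area = 18
  edge (18, 8)→(17, 1): d=(-1,-7) top-left  bias=+0
  edge (17, 1)→(20, 4): d=(3,3) right/bottom  bias=-1
  edge (20, 4)→(18, 8): d=(-2,4) right/bottom  bias=-1
    (8,0)@(17, 1): e=[0,0,18] → ·  [on edge]
    (9,1)@(19, 3): e=[12,0,6] → ·  [on edge]
    (9,2)@(19, 5): e=[10,6,2] → #
    (10,2)@(21, 5): e=[24,0,-6] → ·  [on edge]
    (9,3)@(19, 7): e=[8,12,-2] → ·
  covered (1 px):
    · · · · · · · · · · ·
    · · · · · · · · · · ·
    · · · · · · · · · # ·
    · · · · · · · · · · ·
    · · · · · · · · · · ·
    · · · · · · · · · · ·
    · · · · · · · · · · ·

Z-buffer (winner per pixel, '.' = empty):
  . . . . . . . . . . .
  . . . . . . . . . . .
  . . . . . . . . . 3 .
  . . . . . . . . . . .
  . . . . . . . . . . .
  . . . 1 1 1 1 1 0 0 .
  . . 1 0 0 0 0 0 0 . .

Final: 3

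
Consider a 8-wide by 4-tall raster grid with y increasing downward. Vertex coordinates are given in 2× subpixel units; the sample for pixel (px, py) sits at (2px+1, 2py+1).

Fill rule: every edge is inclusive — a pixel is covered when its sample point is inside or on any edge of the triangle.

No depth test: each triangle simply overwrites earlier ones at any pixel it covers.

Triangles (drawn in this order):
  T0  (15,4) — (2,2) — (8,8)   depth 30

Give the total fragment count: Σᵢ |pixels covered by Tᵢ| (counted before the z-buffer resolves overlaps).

T0:
  2·area = 66  (B↔C swapped to make it positive)
  edge (15, 4)→(8, 8): d=(-7,4) inclusive
  edge (8, 8)→(2, 2): d=(-6,-6) inclusive
  edge (2, 2)→(15, 4): d=(13,2) inclusive
    (0,0)@(1, 1): e=[77,0,-11] → .  [on edge]
    (1,1)@(3, 3): e=[55,0,11] → X  [on edge]
    (2,1)@(5, 3): e=[47,12,7] → X
    (3,1)@(7, 3): e=[39,24,3] → X
    (4,1)@(9, 3): e=[31,36,-1] → .
    (1,2)@(3, 5): e=[41,-12,37] → .
    (2,2)@(5, 5): e=[33,0,33] → X  [on edge]
    (4,2)@(9, 5): e=[17,24,25] → X
    (5,2)@(11, 5): e=[9,36,21] → X
    (6,2)@(13, 5): e=[1,48,17] → X
    (7,2)@(15, 5): e=[-7,60,13] → .
    (2,3)@(5, 7): e=[19,-12,59] → .
    (3,3)@(7, 7): e=[11,0,55] → X  [on edge]
  covered (10 px):
    . . . . . . . .
    . X X X . . . .
    . . X X X X X .
    . . . X X . . .

Final: 10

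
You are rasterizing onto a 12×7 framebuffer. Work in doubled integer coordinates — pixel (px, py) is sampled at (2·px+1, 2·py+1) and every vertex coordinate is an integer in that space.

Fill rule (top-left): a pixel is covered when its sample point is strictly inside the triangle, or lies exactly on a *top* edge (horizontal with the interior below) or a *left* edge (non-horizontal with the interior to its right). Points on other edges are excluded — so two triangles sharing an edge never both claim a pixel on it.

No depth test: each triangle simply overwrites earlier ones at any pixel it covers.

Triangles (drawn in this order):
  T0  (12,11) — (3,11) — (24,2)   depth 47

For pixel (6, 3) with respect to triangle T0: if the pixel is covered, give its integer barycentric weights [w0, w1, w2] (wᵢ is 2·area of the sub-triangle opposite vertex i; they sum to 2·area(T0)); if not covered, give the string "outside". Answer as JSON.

T0:
  2·area = 81
  edge (12, 11)→(3, 11): d=(-9,0) right/bottom  bias=-1
  edge (3, 11)→(24, 2): d=(21,-9) top-left  bias=+0
  edge (24, 2)→(12, 11): d=(-12,9) right/bottom  bias=-1
    (8,2)@(17, 5): e=[54,0,27] → X  [on edge]
    (9,2)@(19, 5): e=[54,18,9] → X
    (10,2)@(21, 5): e=[54,36,-9] → .
    (6,3)@(13, 7): e=[36,6,39] → X
    (7,3)@(15, 7): e=[36,24,21] → X
    (9,3)@(19, 7): e=[36,60,-15] → .
    (4,4)@(9, 9): e=[18,12,51] → X
    (5,4)@(11, 9): e=[18,30,33] → X
    (7,4)@(15, 9): e=[18,66,-3] → .
    (8,4)@(17, 9): e=[18,84,-21] → .
    (0,5)@(1, 11): e=[0,-18,99] → .  [on edge]
    (1,5)@(3, 11): e=[0,0,81] → .  [on edge]
    (2,5)@(5, 11): e=[0,18,63] → .  [on edge]
    (3,5)@(7, 11): e=[0,36,45] → .  [on edge]
    (4,5)@(9, 11): e=[0,54,27] → .  [on edge]
    (5,5)@(11, 11): e=[0,72,9] → .  [on edge]
    (6,5)@(13, 11): e=[0,90,-9] → .  [on edge]
    (7,5)@(15, 11): e=[0,108,-27] → .  [on edge]
    (8,5)@(17, 11): e=[0,126,-45] → .  [on edge]
    (9,5)@(19, 11): e=[0,144,-63] → .  [on edge]
    (10,5)@(21, 11): e=[0,162,-81] → .  [on edge]
    (11,5)@(23, 11): e=[0,180,-99] → .  [on edge]
  covered (8 px):
    . . . . . . . . . . . .
    . . . . . . . . . . . .
    . . . . . . . . X X . .
    . . . . . . X X X . . .
    . . . . X X X . . . . .
    . . . . . . . . . . . .
    . . . . . . . . . . . .

Answer: [6,39,36]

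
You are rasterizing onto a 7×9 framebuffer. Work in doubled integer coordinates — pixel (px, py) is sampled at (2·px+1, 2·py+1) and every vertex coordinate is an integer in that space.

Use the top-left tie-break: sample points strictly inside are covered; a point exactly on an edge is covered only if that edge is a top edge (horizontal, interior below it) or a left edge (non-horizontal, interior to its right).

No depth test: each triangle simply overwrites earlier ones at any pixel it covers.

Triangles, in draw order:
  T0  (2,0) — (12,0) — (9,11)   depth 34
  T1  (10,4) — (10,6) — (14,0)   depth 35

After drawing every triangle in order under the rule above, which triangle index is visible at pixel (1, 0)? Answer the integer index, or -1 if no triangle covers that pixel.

T0:
  2·area = 110
  edge (2, 0)→(12, 0): d=(10,0) top-left  bias=+0
  edge (12, 0)→(9, 11): d=(-3,11) right/bottom  bias=-1
  edge (9, 11)→(2, 0): d=(-7,-11) top-left  bias=+0
    (1,0)@(3, 1): e=[10,96,4] → #
    (2,0)@(5, 1): e=[10,74,26] → #
    (3,0)@(7, 1): e=[10,52,48] → #
    (4,0)@(9, 1): e=[10,30,70] → #
    (5,0)@(11, 1): e=[10,8,92] → #
    (6,0)@(13, 1): e=[10,-14,114] → ·
    (1,1)@(3, 3): e=[30,90,-10] → ·
    (2,1)@(5, 3): e=[30,68,12] → #
    (6,1)@(13, 3): e=[30,-20,100] → ·
    (2,2)@(5, 5): e=[50,62,-2] → ·
    (3,2)@(7, 5): e=[50,40,20] → #
    (5,2)@(11, 5): e=[50,-4,64] → ·
    (4,5)@(9, 11): e=[110,0,0] → ·  [on edge]
  covered (14 px):
    · # # # # # ·
    · · # # # # ·
    · · · # # · ·
    · · · # # · ·
    · · · · # · ·
    · · · · · · ·
    · · · · · · ·
    · · · · · · ·
    · · · · · · ·
T1:
  2·area = 8  (B↔C swapped to make it positive)
  edge (10, 4)→(14, 0): d=(4,-4) top-left  bias=+0
  edge (14, 0)→(10, 6): d=(-4,6) right/bottom  bias=-1
  edge (10, 6)→(10, 4): d=(0,-2) top-left  bias=+0
    (6,0)@(13, 1): e=[0,2,6] → #  [on edge]
    (5,1)@(11, 3): e=[0,6,2] → #  [on edge]
    (6,1)@(13, 3): e=[8,-6,6] → ·
    (4,2)@(9, 5): e=[0,10,-2] → ·  [on edge]
    (5,2)@(11, 5): e=[8,-2,2] → ·
    (3,3)@(7, 7): e=[0,14,-6] → ·  [on edge]
    (2,4)@(5, 9): e=[0,18,-10] → ·  [on edge]
    (1,5)@(3, 11): e=[0,22,-14] → ·  [on edge]
    (0,6)@(1, 13): e=[0,26,-18] → ·  [on edge]
  covered (2 px):
    · · · · · · #
    · · · · · # ·
    · · · · · · ·
    · · · · · · ·
    · · · · · · ·
    · · · · · · ·
    · · · · · · ·
    · · · · · · ·
    · · · · · · ·

Z-buffer (winner per pixel, '.' = empty):
  . 0 0 0 0 0 1
  . . 0 0 0 1 .
  . . . 0 0 . .
  . . . 0 0 . .
  . . . . 0 . .
  . . . . . . .
  . . . . . . .
  . . . . . . .
  . . . . . . .

Final: 0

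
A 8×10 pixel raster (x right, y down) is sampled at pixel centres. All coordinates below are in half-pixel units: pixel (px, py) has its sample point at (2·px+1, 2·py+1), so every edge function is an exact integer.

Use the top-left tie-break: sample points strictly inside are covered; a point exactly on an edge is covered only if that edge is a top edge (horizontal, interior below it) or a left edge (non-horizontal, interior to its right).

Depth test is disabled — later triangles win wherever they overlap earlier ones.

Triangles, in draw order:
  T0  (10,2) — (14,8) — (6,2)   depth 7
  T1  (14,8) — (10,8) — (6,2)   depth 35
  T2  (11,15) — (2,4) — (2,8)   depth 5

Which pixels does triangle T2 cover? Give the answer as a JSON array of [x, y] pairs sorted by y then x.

T0:
  2·area = 24
  edge (10, 2)→(14, 8): d=(4,6) right/bottom  bias=-1
  edge (14, 8)→(6, 2): d=(-8,-6) top-left  bias=+0
  edge (6, 2)→(10, 2): d=(4,0) top-left  bias=+0
    (4,1)@(9, 3): e=[10,10,4] → #
    (5,1)@(11, 3): e=[-2,22,4] → ·
    (4,2)@(9, 5): e=[18,-6,12] → ·
    (5,2)@(11, 5): e=[6,6,12] → #
    (6,2)@(13, 5): e=[-6,18,12] → ·
    (5,3)@(11, 7): e=[14,-10,20] → ·
    (6,3)@(13, 7): e=[2,2,20] → #
    (7,3)@(15, 7): e=[-10,14,20] → ·
    (6,4)@(13, 9): e=[10,-14,28] → ·
  covered (3 px):
    · · · · · · · ·
    · · · · # · · ·
    · · · · · # · ·
    · · · · · · # ·
    · · · · · · · ·
    · · · · · · · ·
    · · · · · · · ·
    · · · · · · · ·
    · · · · · · · ·
    · · · · · · · ·
T1:
  2·area = 24
  edge (14, 8)→(10, 8): d=(-4,0) right/bottom  bias=-1
  edge (10, 8)→(6, 2): d=(-4,-6) top-left  bias=+0
  edge (6, 2)→(14, 8): d=(8,6) right/bottom  bias=-1
    (3,1)@(7, 3): e=[20,2,2] → #
    (4,1)@(9, 3): e=[20,14,-10] → ·
    (3,2)@(7, 5): e=[12,-6,18] → ·
    (4,2)@(9, 5): e=[12,6,6] → #
    (5,2)@(11, 5): e=[12,18,-6] → ·
    (4,3)@(9, 7): e=[4,-2,22] → ·
    (5,3)@(11, 7): e=[4,10,10] → #
    (6,3)@(13, 7): e=[4,22,-2] → ·
    (5,4)@(11, 9): e=[-4,2,26] → ·
  covered (3 px):
    · · · · · · · ·
    · · · # · · · ·
    · · · · # · · ·
    · · · · · # · ·
    · · · · · · · ·
    · · · · · · · ·
    · · · · · · · ·
    · · · · · · · ·
    · · · · · · · ·
    · · · · · · · ·
T2:
  2·area = 36  (B↔C swapped to make it positive)
  edge (11, 15)→(2, 8): d=(-9,-7) top-left  bias=+0
  edge (2, 8)→(2, 4): d=(0,-4) top-left  bias=+0
  edge (2, 4)→(11, 15): d=(9,11) right/bottom  bias=-1
    (1,3)@(3, 7): e=[16,4,16] → #
    (2,3)@(5, 7): e=[30,12,-6] → ·
    (1,4)@(3, 9): e=[-2,4,34] → ·
    (2,4)@(5, 9): e=[12,12,12] → #
    (3,4)@(7, 9): e=[26,20,-10] → ·
    (2,5)@(5, 11): e=[-6,12,30] → ·
    (3,5)@(7, 11): e=[8,20,8] → #
    (4,5)@(9, 11): e=[22,28,-14] → ·
    (3,6)@(7, 13): e=[-10,20,26] → ·
    (4,6)@(9, 13): e=[4,28,4] → #
    (5,6)@(11, 13): e=[18,36,-18] → ·
    (4,7)@(9, 15): e=[-14,28,22] → ·
    (5,7)@(11, 15): e=[0,36,0] → ·  [on edge]
  covered (4 px):
    · · · · · · · ·
    · · · · · · · ·
    · · · · · · · ·
    · # · · · · · ·
    · · # · · · · ·
    · · · # · · · ·
    · · · · # · · ·
    · · · · · · · ·
    · · · · · · · ·
    · · · · · · · ·

Result: [[1,3],[2,4],[3,5],[4,6]]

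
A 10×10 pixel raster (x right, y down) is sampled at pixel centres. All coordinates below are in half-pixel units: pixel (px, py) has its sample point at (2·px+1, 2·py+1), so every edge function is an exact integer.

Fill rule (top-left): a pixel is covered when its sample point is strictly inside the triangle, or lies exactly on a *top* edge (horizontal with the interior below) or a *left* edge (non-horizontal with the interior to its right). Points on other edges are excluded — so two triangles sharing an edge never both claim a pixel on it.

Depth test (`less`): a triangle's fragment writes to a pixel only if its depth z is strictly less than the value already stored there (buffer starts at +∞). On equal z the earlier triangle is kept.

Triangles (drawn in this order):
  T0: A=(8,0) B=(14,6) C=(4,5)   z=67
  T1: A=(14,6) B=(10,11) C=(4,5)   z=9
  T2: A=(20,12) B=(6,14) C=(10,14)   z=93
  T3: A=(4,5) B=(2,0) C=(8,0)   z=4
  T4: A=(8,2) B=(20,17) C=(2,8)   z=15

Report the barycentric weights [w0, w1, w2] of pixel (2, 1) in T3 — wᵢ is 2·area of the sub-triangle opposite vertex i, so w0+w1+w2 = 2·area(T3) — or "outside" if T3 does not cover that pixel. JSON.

T0:
  2·area = 54
  edge (8, 0)→(14, 6): d=(6,6) right/bottom  bias=-1
  edge (14, 6)→(4, 5): d=(-10,-1) top-left  bias=+0
  edge (4, 5)→(8, 0): d=(4,-5) top-left  bias=+0
    (4,0)@(9, 1): e=[0,45,9] → ·  [on edge]
    (3,1)@(7, 3): e=[24,23,7] → #
    (4,1)@(9, 3): e=[12,25,17] → #
    (5,1)@(11, 3): e=[0,27,27] → ·  [on edge]
    (2,2)@(5, 5): e=[48,1,5] → #
    (5,2)@(11, 5): e=[12,7,35] → #
    (6,2)@(13, 5): e=[0,9,45] → ·  [on edge]
    (2,3)@(5, 7): e=[60,-19,13] → ·
    (3,3)@(7, 7): e=[48,-17,23] → ·
    (4,3)@(9, 7): e=[36,-15,33] → ·
    (5,3)@(11, 7): e=[24,-13,43] → ·
    (7,3)@(15, 7): e=[0,-9,63] → ·  [on edge]
    (8,4)@(17, 9): e=[0,-27,81] → ·  [on edge]
    (9,5)@(19, 11): e=[0,-45,99] → ·  [on edge]
  covered (6 px):
    · · · · · · · · · ·
    · · · # # · · · · ·
    · · # # # # · · · ·
    · · · · · · · · · ·
    · · · · · · · · · ·
    · · · · · · · · · ·
    · · · · · · · · · ·
    · · · · · · · · · ·
    · · · · · · · · · ·
    · · · · · · · · · ·
T1:
  2·area = 54
  edge (14, 6)→(10, 11): d=(-4,5) right/bottom  bias=-1
  edge (10, 11)→(4, 5): d=(-6,-6) top-left  bias=+0
  edge (4, 5)→(14, 6): d=(10,1) right/bottom  bias=-1
    (3,3)@(7, 7): e=[31,6,17] → #
    (4,3)@(9, 7): e=[21,18,15] → #
    (5,3)@(11, 7): e=[11,30,13] → #
    (6,3)@(13, 7): e=[1,42,11] → #
    (7,3)@(15, 7): e=[-9,54,9] → ·
    (3,4)@(7, 9): e=[23,-6,37] → ·
    (4,4)@(9, 9): e=[13,6,35] → #
    (6,4)@(13, 9): e=[-7,30,31] → ·
    (4,5)@(9, 11): e=[5,-6,55] → ·
    (5,5)@(11, 11): e=[-5,6,53] → ·
  covered (6 px):
    · · · · · · · · · ·
    · · · · · · · · · ·
    · · · · · · · · · ·
    · · · # # # # · · ·
    · · · · # # · · · ·
    · · · · · · · · · ·
    · · · · · · · · · ·
    · · · · · · · · · ·
    · · · · · · · · · ·
    · · · · · · · · · ·
T2:
  2·area = 8  (B↔C swapped to make it positive)
  edge (20, 12)→(10, 14): d=(-10,2) right/bottom  bias=-1
  edge (10, 14)→(6, 14): d=(-4,0) right/bottom  bias=-1
  edge (6, 14)→(20, 12): d=(14,-2) top-left  bias=+0
    (6,6)@(13, 13): e=[4,4,0] → #  [on edge]
    (7,6)@(15, 13): e=[0,4,4] → ·  [on edge]
    (2,7)@(5, 15): e=[0,-4,12] → ·  [on edge]
    (6,7)@(13, 15): e=[-16,-4,28] → ·
  covered (1 px):
    · · · · · · · · · ·
    · · · · · · · · · ·
    · · · · · · · · · ·
    · · · · · · · · · ·
    · · · · · · · · · ·
    · · · · · · · · · ·
    · · · · · · # · · ·
    · · · · · · · · · ·
    · · · · · · · · · ·
    · · · · · · · · · ·
T3:
  2·area = 30
  edge (4, 5)→(2, 0): d=(-2,-5) top-left  bias=+0
  edge (2, 0)→(8, 0): d=(6,0) top-left  bias=+0
  edge (8, 0)→(4, 5): d=(-4,5) right/bottom  bias=-1
    (1,0)@(3, 1): e=[3,6,21] → #
    (2,0)@(5, 1): e=[13,6,11] → #
    (3,0)@(7, 1): e=[23,6,1] → #
    (4,0)@(9, 1): e=[33,6,-9] → ·
    (1,1)@(3, 3): e=[-1,18,13] → ·
    (2,1)@(5, 3): e=[9,18,3] → #
    (3,1)@(7, 3): e=[19,18,-7] → ·
    (2,2)@(5, 5): e=[5,30,-5] → ·
  covered (4 px):
    · # # # · · · · · ·
    · · # · · · · · · ·
    · · · · · · · · · ·
    · · · · · · · · · ·
    · · · · · · · · · ·
    · · · · · · · · · ·
    · · · · · · · · · ·
    · · · · · · · · · ·
    · · · · · · · · · ·
    · · · · · · · · · ·
T4:
  2·area = 162
  edge (8, 2)→(20, 17): d=(12,15) right/bottom  bias=-1
  edge (20, 17)→(2, 8): d=(-18,-9) top-left  bias=+0
  edge (2, 8)→(8, 2): d=(6,-6) top-left  bias=+0
    (4,0)@(9, 1): e=[-27,189,0] → ·  [on edge]
    (3,1)@(7, 3): e=[27,135,0] → #  [on edge]
    (4,1)@(9, 3): e=[-3,153,12] → ·
    (2,2)@(5, 5): e=[81,81,0] → #  [on edge]
    (4,2)@(9, 5): e=[21,117,24] → #
    (5,2)@(11, 5): e=[-9,135,36] → ·
    (1,3)@(3, 7): e=[135,27,0] → #  [on edge]
    (5,3)@(11, 7): e=[15,99,48] → #
    (6,3)@(13, 7): e=[-15,117,60] → ·
    (0,4)@(1, 9): e=[189,-27,0] → ·  [on edge]
    (1,4)@(3, 9): e=[159,-9,12] → ·
    (2,4)@(5, 9): e=[129,9,24] → #
  covered (21 px):
    · · · · · · · · · ·
    · · · # · · · · · ·
    · · # # # · · · · ·
    · # # # # # · · · ·
    · · # # # # # · · ·
    · · · · # # # # · ·
    · · · · · · # # · ·
    · · · · · · · · # ·
    · · · · · · · · · ·
    · · · · · · · · · ·

Final: [18,3,9]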